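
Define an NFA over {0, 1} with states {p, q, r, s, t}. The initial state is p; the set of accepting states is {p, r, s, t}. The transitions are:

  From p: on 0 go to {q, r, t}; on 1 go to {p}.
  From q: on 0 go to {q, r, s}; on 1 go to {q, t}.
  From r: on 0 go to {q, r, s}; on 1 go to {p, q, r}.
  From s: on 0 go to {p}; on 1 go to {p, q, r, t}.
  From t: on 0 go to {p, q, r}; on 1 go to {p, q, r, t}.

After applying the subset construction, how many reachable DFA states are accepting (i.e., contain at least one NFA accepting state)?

5

Start state of the DFA: {p}.
{p} --0--> {q, r, t}  [new]
{p} --1--> {p}  [seen]
{q, r, t} --0--> {p, q, r, s}  [new]
{q, r, t} --1--> {p, q, r, t}  [new]
{p, q, r, s} --0--> {p, q, r, s, t}  [new]
{p, q, r, s} --1--> {p, q, r, t}  [seen]
{p, q, r, t} --0--> {p, q, r, s, t}  [seen]
{p, q, r, t} --1--> {p, q, r, t}  [seen]
{p, q, r, s, t} --0--> {p, q, r, s, t}  [seen]
{p, q, r, s, t} --1--> {p, q, r, t}  [seen]
Reachable DFA states: {p}, {q, r, t}, {p, q, r, s}, {p, q, r, t}, {p, q, r, s, t}.
Accepting DFA states (contain an NFA accepting state): {p}, {q, r, t}, {p, q, r, s}, {p, q, r, t}, {p, q, r, s, t}.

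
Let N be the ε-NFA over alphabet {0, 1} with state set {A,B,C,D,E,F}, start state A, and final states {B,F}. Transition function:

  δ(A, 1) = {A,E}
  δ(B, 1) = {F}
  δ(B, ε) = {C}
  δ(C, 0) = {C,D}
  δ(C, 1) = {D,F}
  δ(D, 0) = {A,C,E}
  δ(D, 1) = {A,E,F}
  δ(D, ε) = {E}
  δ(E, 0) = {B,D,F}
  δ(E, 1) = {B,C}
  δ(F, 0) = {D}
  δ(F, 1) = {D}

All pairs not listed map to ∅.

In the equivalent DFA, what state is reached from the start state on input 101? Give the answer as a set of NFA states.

Start: {A}.
δ(A,1) = {A,E}.
Union: {A,E}.
After 1: {A,E}.
δ(A,0) = ∅; δ(E,0) = {B,D,F}.
Union: {B,D,F}.
ε-closure gives {B,C,D,E,F}.
After 0: {B,C,D,E,F}.
δ(B,1) = {F}; δ(C,1) = {D,F}; δ(D,1) = {A,E,F}; δ(E,1) = {B,C}; δ(F,1) = {D}.
Union: {A,B,C,D,E,F}.
After 1: {A,B,C,D,E,F}.

{A,B,C,D,E,F}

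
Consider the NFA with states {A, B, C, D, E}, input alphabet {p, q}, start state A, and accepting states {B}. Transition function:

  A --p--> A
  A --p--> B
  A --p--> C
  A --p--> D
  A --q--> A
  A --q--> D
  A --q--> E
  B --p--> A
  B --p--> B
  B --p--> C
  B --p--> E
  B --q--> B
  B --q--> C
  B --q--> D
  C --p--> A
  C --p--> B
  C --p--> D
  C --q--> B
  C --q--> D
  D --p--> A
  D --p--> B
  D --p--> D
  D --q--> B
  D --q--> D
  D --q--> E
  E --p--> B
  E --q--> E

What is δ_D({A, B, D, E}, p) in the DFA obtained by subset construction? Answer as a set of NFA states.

{A, B, C, D, E}

δ(A,p) = {A, B, C, D}; δ(B,p) = {A, B, C, E}; δ(D,p) = {A, B, D}; δ(E,p) = {B}.
Union: {A, B, C, D, E}.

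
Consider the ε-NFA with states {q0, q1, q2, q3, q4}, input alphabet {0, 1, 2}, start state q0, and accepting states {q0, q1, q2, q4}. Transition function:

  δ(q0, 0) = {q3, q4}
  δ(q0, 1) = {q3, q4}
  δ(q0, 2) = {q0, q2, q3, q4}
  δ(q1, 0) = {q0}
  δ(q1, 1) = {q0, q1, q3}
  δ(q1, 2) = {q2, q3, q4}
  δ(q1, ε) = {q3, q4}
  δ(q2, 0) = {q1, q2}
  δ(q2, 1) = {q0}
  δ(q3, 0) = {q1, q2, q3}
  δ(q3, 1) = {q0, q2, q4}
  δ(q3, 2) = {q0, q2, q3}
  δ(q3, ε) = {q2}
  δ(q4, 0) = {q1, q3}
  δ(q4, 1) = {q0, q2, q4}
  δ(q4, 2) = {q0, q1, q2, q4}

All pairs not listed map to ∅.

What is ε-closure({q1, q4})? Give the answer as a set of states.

{q1, q2, q3, q4}

Begin with {q1, q4}.
q1 →ε {q3, q4}; add q3.
q3 →ε {q2}; add q2.
ε-closure = {q1, q2, q3, q4}.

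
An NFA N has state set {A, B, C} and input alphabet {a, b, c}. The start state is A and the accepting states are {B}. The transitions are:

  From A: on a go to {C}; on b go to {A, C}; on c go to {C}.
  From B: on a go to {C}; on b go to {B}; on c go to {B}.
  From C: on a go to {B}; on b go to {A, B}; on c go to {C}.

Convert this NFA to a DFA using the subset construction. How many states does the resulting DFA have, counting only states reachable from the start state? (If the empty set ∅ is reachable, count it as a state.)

Start state of the DFA: {A}.
{A} --a--> {C}  [new]
{A} --b--> {A, C}  [new]
{A} --c--> {C}  [seen]
{C} --a--> {B}  [new]
{C} --b--> {A, B}  [new]
{C} --c--> {C}  [seen]
{A, C} --a--> {B, C}  [new]
{A, C} --b--> {A, B, C}  [new]
{A, C} --c--> {C}  [seen]
{B} --a--> {C}  [seen]
{B} --b--> {B}  [seen]
{B} --c--> {B}  [seen]
{A, B} --a--> {C}  [seen]
{A, B} --b--> {A, B, C}  [seen]
{A, B} --c--> {B, C}  [seen]
{B, C} --a--> {B, C}  [seen]
{B, C} --b--> {A, B}  [seen]
{B, C} --c--> {B, C}  [seen]
{A, B, C} --a--> {B, C}  [seen]
{A, B, C} --b--> {A, B, C}  [seen]
{A, B, C} --c--> {B, C}  [seen]
Reachable DFA states: {A}, {C}, {A, C}, {B}, {A, B}, {B, C}, {A, B, C}.

7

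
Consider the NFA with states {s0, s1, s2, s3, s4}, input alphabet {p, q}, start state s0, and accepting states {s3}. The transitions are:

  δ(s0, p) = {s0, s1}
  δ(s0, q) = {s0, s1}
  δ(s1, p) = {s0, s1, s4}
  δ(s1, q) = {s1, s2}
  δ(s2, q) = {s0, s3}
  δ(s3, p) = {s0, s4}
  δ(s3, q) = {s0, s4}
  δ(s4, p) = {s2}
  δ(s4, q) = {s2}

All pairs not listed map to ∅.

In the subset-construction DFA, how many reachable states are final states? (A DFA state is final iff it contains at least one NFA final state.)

Start state of the DFA: {s0}.
{s0} --p--> {s0, s1}  [new]
{s0} --q--> {s0, s1}  [seen]
{s0, s1} --p--> {s0, s1, s4}  [new]
{s0, s1} --q--> {s0, s1, s2}  [new]
{s0, s1, s4} --p--> {s0, s1, s2, s4}  [new]
{s0, s1, s4} --q--> {s0, s1, s2}  [seen]
{s0, s1, s2} --p--> {s0, s1, s4}  [seen]
{s0, s1, s2} --q--> {s0, s1, s2, s3}  [new]
{s0, s1, s2, s4} --p--> {s0, s1, s2, s4}  [seen]
{s0, s1, s2, s4} --q--> {s0, s1, s2, s3}  [seen]
{s0, s1, s2, s3} --p--> {s0, s1, s4}  [seen]
{s0, s1, s2, s3} --q--> {s0, s1, s2, s3, s4}  [new]
{s0, s1, s2, s3, s4} --p--> {s0, s1, s2, s4}  [seen]
{s0, s1, s2, s3, s4} --q--> {s0, s1, s2, s3, s4}  [seen]
Reachable DFA states: {s0}, {s0, s1}, {s0, s1, s4}, {s0, s1, s2}, {s0, s1, s2, s4}, {s0, s1, s2, s3}, {s0, s1, s2, s3, s4}.
Accepting DFA states (contain an NFA accepting state): {s0, s1, s2, s3}, {s0, s1, s2, s3, s4}.

2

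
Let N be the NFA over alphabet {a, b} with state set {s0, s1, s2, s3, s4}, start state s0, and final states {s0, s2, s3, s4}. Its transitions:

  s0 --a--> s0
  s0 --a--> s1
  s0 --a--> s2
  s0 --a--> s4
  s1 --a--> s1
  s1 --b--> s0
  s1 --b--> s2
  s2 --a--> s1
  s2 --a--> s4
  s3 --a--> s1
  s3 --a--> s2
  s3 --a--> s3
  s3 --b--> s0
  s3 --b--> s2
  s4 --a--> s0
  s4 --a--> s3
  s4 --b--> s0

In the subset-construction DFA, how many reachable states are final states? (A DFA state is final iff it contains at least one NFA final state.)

Start state of the DFA: {s0}.
{s0} --a--> {s0, s1, s2, s4}  [new]
{s0} --b--> ∅  [new]
{s0, s1, s2, s4} --a--> {s0, s1, s2, s3, s4}  [new]
{s0, s1, s2, s4} --b--> {s0, s2}  [new]
∅ --a--> ∅  [seen]
∅ --b--> ∅  [seen]
{s0, s1, s2, s3, s4} --a--> {s0, s1, s2, s3, s4}  [seen]
{s0, s1, s2, s3, s4} --b--> {s0, s2}  [seen]
{s0, s2} --a--> {s0, s1, s2, s4}  [seen]
{s0, s2} --b--> ∅  [seen]
Reachable DFA states: {s0}, {s0, s1, s2, s4}, ∅, {s0, s1, s2, s3, s4}, {s0, s2}.
Accepting DFA states (contain an NFA accepting state): {s0}, {s0, s1, s2, s4}, {s0, s1, s2, s3, s4}, {s0, s2}.

4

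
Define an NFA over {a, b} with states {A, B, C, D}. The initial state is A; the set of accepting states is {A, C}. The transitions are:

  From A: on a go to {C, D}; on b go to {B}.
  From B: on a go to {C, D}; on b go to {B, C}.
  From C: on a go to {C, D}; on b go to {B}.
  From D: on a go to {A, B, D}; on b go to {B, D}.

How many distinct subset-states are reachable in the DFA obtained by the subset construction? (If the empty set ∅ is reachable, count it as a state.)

Start state of the DFA: {A}.
{A} --a--> {C, D}  [new]
{A} --b--> {B}  [new]
{C, D} --a--> {A, B, C, D}  [new]
{C, D} --b--> {B, D}  [new]
{B} --a--> {C, D}  [seen]
{B} --b--> {B, C}  [new]
{A, B, C, D} --a--> {A, B, C, D}  [seen]
{A, B, C, D} --b--> {B, C, D}  [new]
{B, D} --a--> {A, B, C, D}  [seen]
{B, D} --b--> {B, C, D}  [seen]
{B, C} --a--> {C, D}  [seen]
{B, C} --b--> {B, C}  [seen]
{B, C, D} --a--> {A, B, C, D}  [seen]
{B, C, D} --b--> {B, C, D}  [seen]
Reachable DFA states: {A}, {C, D}, {B}, {A, B, C, D}, {B, D}, {B, C}, {B, C, D}.

7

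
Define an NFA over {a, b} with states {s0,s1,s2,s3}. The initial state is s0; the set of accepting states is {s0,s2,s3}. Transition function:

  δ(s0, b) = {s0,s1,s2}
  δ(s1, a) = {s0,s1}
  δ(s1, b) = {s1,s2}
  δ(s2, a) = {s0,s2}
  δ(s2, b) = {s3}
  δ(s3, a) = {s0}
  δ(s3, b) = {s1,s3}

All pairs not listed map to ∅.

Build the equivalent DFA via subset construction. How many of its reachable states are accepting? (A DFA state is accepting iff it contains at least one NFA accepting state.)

3

Start state of the DFA: {s0}.
{s0} --a--> ∅  [new]
{s0} --b--> {s0,s1,s2}  [new]
∅ --a--> ∅  [seen]
∅ --b--> ∅  [seen]
{s0,s1,s2} --a--> {s0,s1,s2}  [seen]
{s0,s1,s2} --b--> {s0,s1,s2,s3}  [new]
{s0,s1,s2,s3} --a--> {s0,s1,s2}  [seen]
{s0,s1,s2,s3} --b--> {s0,s1,s2,s3}  [seen]
Reachable DFA states: {s0}, ∅, {s0,s1,s2}, {s0,s1,s2,s3}.
Accepting DFA states (contain an NFA accepting state): {s0}, {s0,s1,s2}, {s0,s1,s2,s3}.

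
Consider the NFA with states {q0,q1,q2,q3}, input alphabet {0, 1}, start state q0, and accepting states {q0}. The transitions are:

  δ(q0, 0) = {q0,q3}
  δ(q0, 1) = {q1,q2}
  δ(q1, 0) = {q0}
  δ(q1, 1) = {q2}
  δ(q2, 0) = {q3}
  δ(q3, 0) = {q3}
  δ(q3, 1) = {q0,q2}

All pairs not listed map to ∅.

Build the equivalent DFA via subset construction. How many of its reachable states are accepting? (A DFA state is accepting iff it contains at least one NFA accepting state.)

Start state of the DFA: {q0}.
{q0} --0--> {q0,q3}  [new]
{q0} --1--> {q1,q2}  [new]
{q0,q3} --0--> {q0,q3}  [seen]
{q0,q3} --1--> {q0,q1,q2}  [new]
{q1,q2} --0--> {q0,q3}  [seen]
{q1,q2} --1--> {q2}  [new]
{q0,q1,q2} --0--> {q0,q3}  [seen]
{q0,q1,q2} --1--> {q1,q2}  [seen]
{q2} --0--> {q3}  [new]
{q2} --1--> ∅  [new]
{q3} --0--> {q3}  [seen]
{q3} --1--> {q0,q2}  [new]
∅ --0--> ∅  [seen]
∅ --1--> ∅  [seen]
{q0,q2} --0--> {q0,q3}  [seen]
{q0,q2} --1--> {q1,q2}  [seen]
Reachable DFA states: {q0}, {q0,q3}, {q1,q2}, {q0,q1,q2}, {q2}, {q3}, ∅, {q0,q2}.
Accepting DFA states (contain an NFA accepting state): {q0}, {q0,q3}, {q0,q1,q2}, {q0,q2}.

4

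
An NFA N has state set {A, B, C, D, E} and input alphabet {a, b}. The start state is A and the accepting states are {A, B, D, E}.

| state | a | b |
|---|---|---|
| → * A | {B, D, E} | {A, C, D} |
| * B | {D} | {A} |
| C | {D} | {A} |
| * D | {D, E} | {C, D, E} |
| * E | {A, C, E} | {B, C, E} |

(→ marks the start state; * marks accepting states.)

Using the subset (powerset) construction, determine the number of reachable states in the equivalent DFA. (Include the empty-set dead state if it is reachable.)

5

Start state of the DFA: {A}.
{A} --a--> {B, D, E}  [new]
{A} --b--> {A, C, D}  [new]
{B, D, E} --a--> {A, C, D, E}  [new]
{B, D, E} --b--> {A, B, C, D, E}  [new]
{A, C, D} --a--> {B, D, E}  [seen]
{A, C, D} --b--> {A, C, D, E}  [seen]
{A, C, D, E} --a--> {A, B, C, D, E}  [seen]
{A, C, D, E} --b--> {A, B, C, D, E}  [seen]
{A, B, C, D, E} --a--> {A, B, C, D, E}  [seen]
{A, B, C, D, E} --b--> {A, B, C, D, E}  [seen]
Reachable DFA states: {A}, {B, D, E}, {A, C, D}, {A, C, D, E}, {A, B, C, D, E}.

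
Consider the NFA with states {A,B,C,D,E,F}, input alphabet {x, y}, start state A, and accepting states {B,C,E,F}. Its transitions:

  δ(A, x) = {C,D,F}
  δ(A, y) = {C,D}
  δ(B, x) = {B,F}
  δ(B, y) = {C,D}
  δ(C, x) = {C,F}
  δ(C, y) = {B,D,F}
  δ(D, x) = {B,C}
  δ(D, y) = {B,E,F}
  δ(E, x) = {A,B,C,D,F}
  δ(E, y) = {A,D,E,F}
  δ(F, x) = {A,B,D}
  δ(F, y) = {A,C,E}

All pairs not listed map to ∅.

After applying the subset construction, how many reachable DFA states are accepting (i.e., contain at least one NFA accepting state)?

6

Start state of the DFA: {A}.
{A} --x--> {C,D,F}  [new]
{A} --y--> {C,D}  [new]
{C,D,F} --x--> {A,B,C,D,F}  [new]
{C,D,F} --y--> {A,B,C,D,E,F}  [new]
{C,D} --x--> {B,C,F}  [new]
{C,D} --y--> {B,D,E,F}  [new]
{A,B,C,D,F} --x--> {A,B,C,D,F}  [seen]
{A,B,C,D,F} --y--> {A,B,C,D,E,F}  [seen]
{A,B,C,D,E,F} --x--> {A,B,C,D,F}  [seen]
{A,B,C,D,E,F} --y--> {A,B,C,D,E,F}  [seen]
{B,C,F} --x--> {A,B,C,D,F}  [seen]
{B,C,F} --y--> {A,B,C,D,E,F}  [seen]
{B,D,E,F} --x--> {A,B,C,D,F}  [seen]
{B,D,E,F} --y--> {A,B,C,D,E,F}  [seen]
Reachable DFA states: {A}, {C,D,F}, {C,D}, {A,B,C,D,F}, {A,B,C,D,E,F}, {B,C,F}, {B,D,E,F}.
Accepting DFA states (contain an NFA accepting state): {C,D,F}, {C,D}, {A,B,C,D,F}, {A,B,C,D,E,F}, {B,C,F}, {B,D,E,F}.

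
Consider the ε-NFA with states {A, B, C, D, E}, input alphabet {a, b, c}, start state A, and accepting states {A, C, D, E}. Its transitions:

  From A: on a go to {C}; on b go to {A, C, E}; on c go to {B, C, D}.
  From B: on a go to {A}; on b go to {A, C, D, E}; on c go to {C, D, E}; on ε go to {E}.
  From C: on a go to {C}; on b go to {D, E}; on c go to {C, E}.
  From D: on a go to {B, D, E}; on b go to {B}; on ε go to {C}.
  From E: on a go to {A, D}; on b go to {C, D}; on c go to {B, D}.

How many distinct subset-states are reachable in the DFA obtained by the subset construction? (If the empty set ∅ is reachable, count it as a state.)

Start state of the DFA: {A} (ε-closure of the NFA start).
{A} --a--> {C}  [new]
{A} --b--> {A, C, E}  [new]
{A} --c--> {B, C, D, E}  [new]
{C} --a--> {C}  [seen]
{C} --b--> {C, D, E}  [new]
{C} --c--> {C, E}  [new]
{A, C, E} --a--> {A, C, D}  [new]
{A, C, E} --b--> {A, C, D, E}  [new]
{A, C, E} --c--> {B, C, D, E}  [seen]
{B, C, D, E} --a--> {A, B, C, D, E}  [new]
{B, C, D, E} --b--> {A, B, C, D, E}  [seen]
{B, C, D, E} --c--> {B, C, D, E}  [seen]
{C, D, E} --a--> {A, B, C, D, E}  [seen]
{C, D, E} --b--> {B, C, D, E}  [seen]
{C, D, E} --c--> {B, C, D, E}  [seen]
{C, E} --a--> {A, C, D}  [seen]
{C, E} --b--> {C, D, E}  [seen]
{C, E} --c--> {B, C, D, E}  [seen]
{A, C, D} --a--> {B, C, D, E}  [seen]
{A, C, D} --b--> {A, B, C, D, E}  [seen]
{A, C, D} --c--> {B, C, D, E}  [seen]
{A, C, D, E} --a--> {A, B, C, D, E}  [seen]
{A, C, D, E} --b--> {A, B, C, D, E}  [seen]
{A, C, D, E} --c--> {B, C, D, E}  [seen]
{A, B, C, D, E} --a--> {A, B, C, D, E}  [seen]
{A, B, C, D, E} --b--> {A, B, C, D, E}  [seen]
{A, B, C, D, E} --c--> {B, C, D, E}  [seen]
Reachable DFA states: {A}, {C}, {A, C, E}, {B, C, D, E}, {C, D, E}, {C, E}, {A, C, D}, {A, C, D, E}, {A, B, C, D, E}.

9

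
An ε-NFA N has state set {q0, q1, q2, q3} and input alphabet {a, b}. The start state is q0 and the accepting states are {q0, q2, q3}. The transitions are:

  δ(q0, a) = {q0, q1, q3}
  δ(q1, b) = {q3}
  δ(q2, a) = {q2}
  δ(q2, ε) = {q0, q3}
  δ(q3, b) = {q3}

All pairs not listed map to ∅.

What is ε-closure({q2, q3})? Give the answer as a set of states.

Begin with {q2, q3}.
q2 →ε {q0, q3}; add q0.
ε-closure = {q0, q2, q3}.

{q0, q2, q3}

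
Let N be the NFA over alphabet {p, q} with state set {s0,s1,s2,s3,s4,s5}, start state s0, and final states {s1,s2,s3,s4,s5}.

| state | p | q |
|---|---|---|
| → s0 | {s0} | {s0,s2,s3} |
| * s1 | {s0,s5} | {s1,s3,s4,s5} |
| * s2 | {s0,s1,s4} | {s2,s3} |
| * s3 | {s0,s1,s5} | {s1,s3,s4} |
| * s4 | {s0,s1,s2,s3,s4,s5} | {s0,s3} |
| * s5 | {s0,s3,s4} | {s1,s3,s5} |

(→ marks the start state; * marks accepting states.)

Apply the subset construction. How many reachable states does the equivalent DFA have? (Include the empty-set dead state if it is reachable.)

5

Start state of the DFA: {s0}.
{s0} --p--> {s0}  [seen]
{s0} --q--> {s0,s2,s3}  [new]
{s0,s2,s3} --p--> {s0,s1,s4,s5}  [new]
{s0,s2,s3} --q--> {s0,s1,s2,s3,s4}  [new]
{s0,s1,s4,s5} --p--> {s0,s1,s2,s3,s4,s5}  [new]
{s0,s1,s4,s5} --q--> {s0,s1,s2,s3,s4,s5}  [seen]
{s0,s1,s2,s3,s4} --p--> {s0,s1,s2,s3,s4,s5}  [seen]
{s0,s1,s2,s3,s4} --q--> {s0,s1,s2,s3,s4,s5}  [seen]
{s0,s1,s2,s3,s4,s5} --p--> {s0,s1,s2,s3,s4,s5}  [seen]
{s0,s1,s2,s3,s4,s5} --q--> {s0,s1,s2,s3,s4,s5}  [seen]
Reachable DFA states: {s0}, {s0,s2,s3}, {s0,s1,s4,s5}, {s0,s1,s2,s3,s4}, {s0,s1,s2,s3,s4,s5}.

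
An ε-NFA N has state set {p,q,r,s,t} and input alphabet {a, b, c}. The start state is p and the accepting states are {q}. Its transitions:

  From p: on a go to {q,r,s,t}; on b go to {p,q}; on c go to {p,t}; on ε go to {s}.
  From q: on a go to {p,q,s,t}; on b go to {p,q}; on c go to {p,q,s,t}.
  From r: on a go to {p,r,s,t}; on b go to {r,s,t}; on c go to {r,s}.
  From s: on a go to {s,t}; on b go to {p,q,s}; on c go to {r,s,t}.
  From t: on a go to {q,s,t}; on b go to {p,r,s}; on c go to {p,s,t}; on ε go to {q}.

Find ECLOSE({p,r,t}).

Begin with {p,r,t}.
p →ε {s}; add s.
t →ε {q}; add q.
ε-closure = {p,q,r,s,t}.

{p,q,r,s,t}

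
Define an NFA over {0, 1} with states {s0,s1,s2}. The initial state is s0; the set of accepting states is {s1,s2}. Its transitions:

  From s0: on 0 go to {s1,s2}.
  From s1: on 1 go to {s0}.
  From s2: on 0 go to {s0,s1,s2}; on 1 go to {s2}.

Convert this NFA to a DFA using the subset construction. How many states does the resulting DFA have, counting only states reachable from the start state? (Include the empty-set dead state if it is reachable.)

Start state of the DFA: {s0}.
{s0} --0--> {s1,s2}  [new]
{s0} --1--> ∅  [new]
{s1,s2} --0--> {s0,s1,s2}  [new]
{s1,s2} --1--> {s0,s2}  [new]
∅ --0--> ∅  [seen]
∅ --1--> ∅  [seen]
{s0,s1,s2} --0--> {s0,s1,s2}  [seen]
{s0,s1,s2} --1--> {s0,s2}  [seen]
{s0,s2} --0--> {s0,s1,s2}  [seen]
{s0,s2} --1--> {s2}  [new]
{s2} --0--> {s0,s1,s2}  [seen]
{s2} --1--> {s2}  [seen]
Reachable DFA states: {s0}, {s1,s2}, ∅, {s0,s1,s2}, {s0,s2}, {s2}.

6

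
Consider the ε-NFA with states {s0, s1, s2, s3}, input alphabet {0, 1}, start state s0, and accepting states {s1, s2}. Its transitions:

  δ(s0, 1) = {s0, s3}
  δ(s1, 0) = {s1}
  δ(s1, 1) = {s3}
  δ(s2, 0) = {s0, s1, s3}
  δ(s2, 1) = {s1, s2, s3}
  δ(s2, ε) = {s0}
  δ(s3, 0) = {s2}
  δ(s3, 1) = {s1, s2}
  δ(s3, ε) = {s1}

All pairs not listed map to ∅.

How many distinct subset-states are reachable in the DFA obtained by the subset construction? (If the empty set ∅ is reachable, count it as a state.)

5

Start state of the DFA: {s0} (ε-closure of the NFA start).
{s0} --0--> ∅  [new]
{s0} --1--> {s0, s1, s3}  [new]
∅ --0--> ∅  [seen]
∅ --1--> ∅  [seen]
{s0, s1, s3} --0--> {s0, s1, s2}  [new]
{s0, s1, s3} --1--> {s0, s1, s2, s3}  [new]
{s0, s1, s2} --0--> {s0, s1, s3}  [seen]
{s0, s1, s2} --1--> {s0, s1, s2, s3}  [seen]
{s0, s1, s2, s3} --0--> {s0, s1, s2, s3}  [seen]
{s0, s1, s2, s3} --1--> {s0, s1, s2, s3}  [seen]
Reachable DFA states: {s0}, ∅, {s0, s1, s3}, {s0, s1, s2}, {s0, s1, s2, s3}.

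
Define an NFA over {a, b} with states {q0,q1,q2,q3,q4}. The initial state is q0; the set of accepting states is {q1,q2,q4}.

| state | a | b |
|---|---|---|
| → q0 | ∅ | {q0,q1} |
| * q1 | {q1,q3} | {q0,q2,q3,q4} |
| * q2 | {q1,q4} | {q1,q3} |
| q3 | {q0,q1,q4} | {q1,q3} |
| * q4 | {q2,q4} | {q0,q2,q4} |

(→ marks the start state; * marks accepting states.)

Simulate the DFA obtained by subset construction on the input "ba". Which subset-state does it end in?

Start: {q0}.
δ(q0,b) = {q0,q1}.
Union: {q0,q1}.
After b: {q0,q1}.
δ(q0,a) = ∅; δ(q1,a) = {q1,q3}.
Union: {q1,q3}.
After a: {q1,q3}.

{q1,q3}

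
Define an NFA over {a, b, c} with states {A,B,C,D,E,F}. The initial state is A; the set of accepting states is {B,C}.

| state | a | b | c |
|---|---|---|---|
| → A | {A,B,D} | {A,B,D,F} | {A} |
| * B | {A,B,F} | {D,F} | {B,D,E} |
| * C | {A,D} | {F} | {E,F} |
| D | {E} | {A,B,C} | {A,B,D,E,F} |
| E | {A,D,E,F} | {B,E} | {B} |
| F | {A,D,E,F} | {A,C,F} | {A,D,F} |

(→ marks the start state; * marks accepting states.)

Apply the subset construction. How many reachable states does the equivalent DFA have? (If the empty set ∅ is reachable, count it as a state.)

6

Start state of the DFA: {A}.
{A} --a--> {A,B,D}  [new]
{A} --b--> {A,B,D,F}  [new]
{A} --c--> {A}  [seen]
{A,B,D} --a--> {A,B,D,E,F}  [new]
{A,B,D} --b--> {A,B,C,D,F}  [new]
{A,B,D} --c--> {A,B,D,E,F}  [seen]
{A,B,D,F} --a--> {A,B,D,E,F}  [seen]
{A,B,D,F} --b--> {A,B,C,D,F}  [seen]
{A,B,D,F} --c--> {A,B,D,E,F}  [seen]
{A,B,D,E,F} --a--> {A,B,D,E,F}  [seen]
{A,B,D,E,F} --b--> {A,B,C,D,E,F}  [new]
{A,B,D,E,F} --c--> {A,B,D,E,F}  [seen]
{A,B,C,D,F} --a--> {A,B,D,E,F}  [seen]
{A,B,C,D,F} --b--> {A,B,C,D,F}  [seen]
{A,B,C,D,F} --c--> {A,B,D,E,F}  [seen]
{A,B,C,D,E,F} --a--> {A,B,D,E,F}  [seen]
{A,B,C,D,E,F} --b--> {A,B,C,D,E,F}  [seen]
{A,B,C,D,E,F} --c--> {A,B,D,E,F}  [seen]
Reachable DFA states: {A}, {A,B,D}, {A,B,D,F}, {A,B,D,E,F}, {A,B,C,D,F}, {A,B,C,D,E,F}.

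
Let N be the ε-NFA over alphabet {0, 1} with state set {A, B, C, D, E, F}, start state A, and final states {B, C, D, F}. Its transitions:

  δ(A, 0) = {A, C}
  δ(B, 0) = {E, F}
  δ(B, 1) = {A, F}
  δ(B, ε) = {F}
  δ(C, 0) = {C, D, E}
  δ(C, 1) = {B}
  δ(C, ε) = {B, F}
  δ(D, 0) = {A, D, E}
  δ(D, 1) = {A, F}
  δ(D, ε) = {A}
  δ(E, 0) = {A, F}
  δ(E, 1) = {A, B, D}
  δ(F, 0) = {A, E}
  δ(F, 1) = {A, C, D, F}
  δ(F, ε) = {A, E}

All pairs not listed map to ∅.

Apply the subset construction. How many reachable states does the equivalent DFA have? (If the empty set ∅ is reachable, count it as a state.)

4

Start state of the DFA: {A} (ε-closure of the NFA start).
{A} --0--> {A, B, C, E, F}  [new]
{A} --1--> ∅  [new]
{A, B, C, E, F} --0--> {A, B, C, D, E, F}  [new]
{A, B, C, E, F} --1--> {A, B, C, D, E, F}  [seen]
∅ --0--> ∅  [seen]
∅ --1--> ∅  [seen]
{A, B, C, D, E, F} --0--> {A, B, C, D, E, F}  [seen]
{A, B, C, D, E, F} --1--> {A, B, C, D, E, F}  [seen]
Reachable DFA states: {A}, {A, B, C, E, F}, ∅, {A, B, C, D, E, F}.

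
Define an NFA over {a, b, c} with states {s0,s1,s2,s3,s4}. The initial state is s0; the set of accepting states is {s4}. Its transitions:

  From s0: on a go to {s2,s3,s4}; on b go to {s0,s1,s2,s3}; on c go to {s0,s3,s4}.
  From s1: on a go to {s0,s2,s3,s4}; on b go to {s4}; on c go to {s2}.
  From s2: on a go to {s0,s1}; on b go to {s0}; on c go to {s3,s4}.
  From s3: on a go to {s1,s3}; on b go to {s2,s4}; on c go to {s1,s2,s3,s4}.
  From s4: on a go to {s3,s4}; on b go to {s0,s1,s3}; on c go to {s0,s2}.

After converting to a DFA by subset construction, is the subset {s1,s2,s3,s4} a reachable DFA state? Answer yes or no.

Start state of the DFA: {s0}.
{s0} --a--> {s2,s3,s4}  [new]
{s0} --b--> {s0,s1,s2,s3}  [new]
{s0} --c--> {s0,s3,s4}  [new]
{s2,s3,s4} --a--> {s0,s1,s3,s4}  [new]
{s2,s3,s4} --b--> {s0,s1,s2,s3,s4}  [new]
{s2,s3,s4} --c--> {s0,s1,s2,s3,s4}  [seen]
{s0,s1,s2,s3} --a--> {s0,s1,s2,s3,s4}  [seen]
{s0,s1,s2,s3} --b--> {s0,s1,s2,s3,s4}  [seen]
{s0,s1,s2,s3} --c--> {s0,s1,s2,s3,s4}  [seen]
{s0,s3,s4} --a--> {s1,s2,s3,s4}  [new]
{s0,s3,s4} --b--> {s0,s1,s2,s3,s4}  [seen]
{s0,s3,s4} --c--> {s0,s1,s2,s3,s4}  [seen]
{s0,s1,s3,s4} --a--> {s0,s1,s2,s3,s4}  [seen]
{s0,s1,s3,s4} --b--> {s0,s1,s2,s3,s4}  [seen]
{s0,s1,s3,s4} --c--> {s0,s1,s2,s3,s4}  [seen]
{s0,s1,s2,s3,s4} --a--> {s0,s1,s2,s3,s4}  [seen]
{s0,s1,s2,s3,s4} --b--> {s0,s1,s2,s3,s4}  [seen]
{s0,s1,s2,s3,s4} --c--> {s0,s1,s2,s3,s4}  [seen]
{s1,s2,s3,s4} --a--> {s0,s1,s2,s3,s4}  [seen]
{s1,s2,s3,s4} --b--> {s0,s1,s2,s3,s4}  [seen]
{s1,s2,s3,s4} --c--> {s0,s1,s2,s3,s4}  [seen]
Reachable DFA states: {s0}, {s2,s3,s4}, {s0,s1,s2,s3}, {s0,s3,s4}, {s0,s1,s3,s4}, {s0,s1,s2,s3,s4}, {s1,s2,s3,s4}.
{s1,s2,s3,s4} is among them.

yes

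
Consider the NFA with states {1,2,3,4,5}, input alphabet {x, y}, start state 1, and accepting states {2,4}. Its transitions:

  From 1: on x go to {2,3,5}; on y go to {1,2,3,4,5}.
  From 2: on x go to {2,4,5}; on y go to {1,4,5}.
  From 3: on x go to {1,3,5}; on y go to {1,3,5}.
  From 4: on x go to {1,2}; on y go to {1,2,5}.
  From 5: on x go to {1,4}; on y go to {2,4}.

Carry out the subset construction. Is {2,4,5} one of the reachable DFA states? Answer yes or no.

Start state of the DFA: {1}.
{1} --x--> {2,3,5}  [new]
{1} --y--> {1,2,3,4,5}  [new]
{2,3,5} --x--> {1,2,3,4,5}  [seen]
{2,3,5} --y--> {1,2,3,4,5}  [seen]
{1,2,3,4,5} --x--> {1,2,3,4,5}  [seen]
{1,2,3,4,5} --y--> {1,2,3,4,5}  [seen]
Reachable DFA states: {1}, {2,3,5}, {1,2,3,4,5}.
{2,4,5} is not among them.

no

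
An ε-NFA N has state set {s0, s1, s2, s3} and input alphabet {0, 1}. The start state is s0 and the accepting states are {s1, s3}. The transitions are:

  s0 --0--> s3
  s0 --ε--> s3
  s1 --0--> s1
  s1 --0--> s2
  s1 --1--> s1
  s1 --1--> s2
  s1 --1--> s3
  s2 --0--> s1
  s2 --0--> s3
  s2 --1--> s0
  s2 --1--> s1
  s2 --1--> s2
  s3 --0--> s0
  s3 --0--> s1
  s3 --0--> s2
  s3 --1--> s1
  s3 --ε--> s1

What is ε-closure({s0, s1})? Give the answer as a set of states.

Begin with {s0, s1}.
s0 →ε {s3}; add s3.
ε-closure = {s0, s1, s3}.

{s0, s1, s3}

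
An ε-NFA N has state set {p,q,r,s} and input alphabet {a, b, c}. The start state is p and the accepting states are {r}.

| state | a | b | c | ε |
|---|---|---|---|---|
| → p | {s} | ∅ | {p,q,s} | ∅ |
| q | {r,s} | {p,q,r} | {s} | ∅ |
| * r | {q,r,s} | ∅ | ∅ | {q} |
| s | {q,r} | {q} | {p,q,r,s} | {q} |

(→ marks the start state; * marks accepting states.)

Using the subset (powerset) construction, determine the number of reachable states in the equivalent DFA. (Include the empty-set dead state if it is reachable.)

Start state of the DFA: {p} (ε-closure of the NFA start).
{p} --a--> {q,s}  [new]
{p} --b--> ∅  [new]
{p} --c--> {p,q,s}  [new]
{q,s} --a--> {q,r,s}  [new]
{q,s} --b--> {p,q,r}  [new]
{q,s} --c--> {p,q,r,s}  [new]
∅ --a--> ∅  [seen]
∅ --b--> ∅  [seen]
∅ --c--> ∅  [seen]
{p,q,s} --a--> {q,r,s}  [seen]
{p,q,s} --b--> {p,q,r}  [seen]
{p,q,s} --c--> {p,q,r,s}  [seen]
{q,r,s} --a--> {q,r,s}  [seen]
{q,r,s} --b--> {p,q,r}  [seen]
{q,r,s} --c--> {p,q,r,s}  [seen]
{p,q,r} --a--> {q,r,s}  [seen]
{p,q,r} --b--> {p,q,r}  [seen]
{p,q,r} --c--> {p,q,s}  [seen]
{p,q,r,s} --a--> {q,r,s}  [seen]
{p,q,r,s} --b--> {p,q,r}  [seen]
{p,q,r,s} --c--> {p,q,r,s}  [seen]
Reachable DFA states: {p}, {q,s}, ∅, {p,q,s}, {q,r,s}, {p,q,r}, {p,q,r,s}.

7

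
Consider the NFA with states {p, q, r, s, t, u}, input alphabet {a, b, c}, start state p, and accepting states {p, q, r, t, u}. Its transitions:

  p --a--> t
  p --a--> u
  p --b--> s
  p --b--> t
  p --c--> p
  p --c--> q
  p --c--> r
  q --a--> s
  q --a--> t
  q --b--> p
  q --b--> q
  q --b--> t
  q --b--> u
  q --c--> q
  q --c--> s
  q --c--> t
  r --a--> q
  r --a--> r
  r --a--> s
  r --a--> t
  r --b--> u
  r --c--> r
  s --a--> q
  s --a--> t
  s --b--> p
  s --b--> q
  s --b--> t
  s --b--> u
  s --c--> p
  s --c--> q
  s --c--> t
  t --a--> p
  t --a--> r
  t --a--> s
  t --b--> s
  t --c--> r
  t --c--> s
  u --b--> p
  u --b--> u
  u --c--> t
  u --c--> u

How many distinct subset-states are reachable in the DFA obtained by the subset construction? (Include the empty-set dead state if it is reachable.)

Start state of the DFA: {p}.
{p} --a--> {t, u}  [new]
{p} --b--> {s, t}  [new]
{p} --c--> {p, q, r}  [new]
{t, u} --a--> {p, r, s}  [new]
{t, u} --b--> {p, s, u}  [new]
{t, u} --c--> {r, s, t, u}  [new]
{s, t} --a--> {p, q, r, s, t}  [new]
{s, t} --b--> {p, q, s, t, u}  [new]
{s, t} --c--> {p, q, r, s, t}  [seen]
{p, q, r} --a--> {q, r, s, t, u}  [new]
{p, q, r} --b--> {p, q, s, t, u}  [seen]
{p, q, r} --c--> {p, q, r, s, t}  [seen]
{p, r, s} --a--> {q, r, s, t, u}  [seen]
{p, r, s} --b--> {p, q, s, t, u}  [seen]
{p, r, s} --c--> {p, q, r, t}  [new]
{p, s, u} --a--> {q, t, u}  [new]
{p, s, u} --b--> {p, q, s, t, u}  [seen]
{p, s, u} --c--> {p, q, r, t, u}  [new]
{r, s, t, u} --a--> {p, q, r, s, t}  [seen]
{r, s, t, u} --b--> {p, q, s, t, u}  [seen]
{r, s, t, u} --c--> {p, q, r, s, t, u}  [new]
{p, q, r, s, t} --a--> {p, q, r, s, t, u}  [seen]
{p, q, r, s, t} --b--> {p, q, s, t, u}  [seen]
{p, q, r, s, t} --c--> {p, q, r, s, t}  [seen]
{p, q, s, t, u} --a--> {p, q, r, s, t, u}  [seen]
{p, q, s, t, u} --b--> {p, q, s, t, u}  [seen]
{p, q, s, t, u} --c--> {p, q, r, s, t, u}  [seen]
{q, r, s, t, u} --a--> {p, q, r, s, t}  [seen]
{q, r, s, t, u} --b--> {p, q, s, t, u}  [seen]
{q, r, s, t, u} --c--> {p, q, r, s, t, u}  [seen]
{p, q, r, t} --a--> {p, q, r, s, t, u}  [seen]
{p, q, r, t} --b--> {p, q, s, t, u}  [seen]
{p, q, r, t} --c--> {p, q, r, s, t}  [seen]
{q, t, u} --a--> {p, r, s, t}  [new]
{q, t, u} --b--> {p, q, s, t, u}  [seen]
{q, t, u} --c--> {q, r, s, t, u}  [seen]
{p, q, r, t, u} --a--> {p, q, r, s, t, u}  [seen]
{p, q, r, t, u} --b--> {p, q, s, t, u}  [seen]
{p, q, r, t, u} --c--> {p, q, r, s, t, u}  [seen]
{p, q, r, s, t, u} --a--> {p, q, r, s, t, u}  [seen]
{p, q, r, s, t, u} --b--> {p, q, s, t, u}  [seen]
{p, q, r, s, t, u} --c--> {p, q, r, s, t, u}  [seen]
{p, r, s, t} --a--> {p, q, r, s, t, u}  [seen]
{p, r, s, t} --b--> {p, q, s, t, u}  [seen]
{p, r, s, t} --c--> {p, q, r, s, t}  [seen]
Reachable DFA states: {p}, {t, u}, {s, t}, {p, q, r}, {p, r, s}, {p, s, u}, {r, s, t, u}, {p, q, r, s, t}, {p, q, s, t, u}, {q, r, s, t, u}, {p, q, r, t}, {q, t, u}, {p, q, r, t, u}, {p, q, r, s, t, u}, {p, r, s, t}.

15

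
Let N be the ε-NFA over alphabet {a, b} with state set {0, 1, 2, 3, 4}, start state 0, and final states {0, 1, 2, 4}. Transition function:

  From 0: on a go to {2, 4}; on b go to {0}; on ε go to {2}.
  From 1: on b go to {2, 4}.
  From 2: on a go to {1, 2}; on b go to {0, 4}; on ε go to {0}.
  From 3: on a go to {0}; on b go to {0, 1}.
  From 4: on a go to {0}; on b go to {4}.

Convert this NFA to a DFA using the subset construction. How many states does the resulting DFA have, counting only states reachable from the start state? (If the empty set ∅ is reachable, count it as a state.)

Start state of the DFA: {0, 2} (ε-closure of the NFA start).
{0, 2} --a--> {0, 1, 2, 4}  [new]
{0, 2} --b--> {0, 2, 4}  [new]
{0, 1, 2, 4} --a--> {0, 1, 2, 4}  [seen]
{0, 1, 2, 4} --b--> {0, 2, 4}  [seen]
{0, 2, 4} --a--> {0, 1, 2, 4}  [seen]
{0, 2, 4} --b--> {0, 2, 4}  [seen]
Reachable DFA states: {0, 2}, {0, 1, 2, 4}, {0, 2, 4}.

3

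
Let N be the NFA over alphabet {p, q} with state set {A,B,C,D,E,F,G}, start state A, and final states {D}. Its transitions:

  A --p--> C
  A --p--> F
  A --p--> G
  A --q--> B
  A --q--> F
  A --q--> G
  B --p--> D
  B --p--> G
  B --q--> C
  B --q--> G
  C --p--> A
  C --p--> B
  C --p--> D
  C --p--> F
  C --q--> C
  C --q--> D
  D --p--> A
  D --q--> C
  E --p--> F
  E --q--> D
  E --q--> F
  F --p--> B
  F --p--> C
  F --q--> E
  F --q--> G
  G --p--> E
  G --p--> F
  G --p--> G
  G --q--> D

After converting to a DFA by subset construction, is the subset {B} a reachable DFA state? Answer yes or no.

no

Start state of the DFA: {A}.
{A} --p--> {C,F,G}  [new]
{A} --q--> {B,F,G}  [new]
{C,F,G} --p--> {A,B,C,D,E,F,G}  [new]
{C,F,G} --q--> {C,D,E,G}  [new]
{B,F,G} --p--> {B,C,D,E,F,G}  [new]
{B,F,G} --q--> {C,D,E,G}  [seen]
{A,B,C,D,E,F,G} --p--> {A,B,C,D,E,F,G}  [seen]
{A,B,C,D,E,F,G} --q--> {B,C,D,E,F,G}  [seen]
{C,D,E,G} --p--> {A,B,D,E,F,G}  [new]
{C,D,E,G} --q--> {C,D,F}  [new]
{B,C,D,E,F,G} --p--> {A,B,C,D,E,F,G}  [seen]
{B,C,D,E,F,G} --q--> {C,D,E,F,G}  [new]
{A,B,D,E,F,G} --p--> {A,B,C,D,E,F,G}  [seen]
{A,B,D,E,F,G} --q--> {B,C,D,E,F,G}  [seen]
{C,D,F} --p--> {A,B,C,D,F}  [new]
{C,D,F} --q--> {C,D,E,G}  [seen]
{C,D,E,F,G} --p--> {A,B,C,D,E,F,G}  [seen]
{C,D,E,F,G} --q--> {C,D,E,F,G}  [seen]
{A,B,C,D,F} --p--> {A,B,C,D,F,G}  [new]
{A,B,C,D,F} --q--> {B,C,D,E,F,G}  [seen]
{A,B,C,D,F,G} --p--> {A,B,C,D,E,F,G}  [seen]
{A,B,C,D,F,G} --q--> {B,C,D,E,F,G}  [seen]
Reachable DFA states: {A}, {C,F,G}, {B,F,G}, {A,B,C,D,E,F,G}, {C,D,E,G}, {B,C,D,E,F,G}, {A,B,D,E,F,G}, {C,D,F}, {C,D,E,F,G}, {A,B,C,D,F}, {A,B,C,D,F,G}.
{B} is not among them.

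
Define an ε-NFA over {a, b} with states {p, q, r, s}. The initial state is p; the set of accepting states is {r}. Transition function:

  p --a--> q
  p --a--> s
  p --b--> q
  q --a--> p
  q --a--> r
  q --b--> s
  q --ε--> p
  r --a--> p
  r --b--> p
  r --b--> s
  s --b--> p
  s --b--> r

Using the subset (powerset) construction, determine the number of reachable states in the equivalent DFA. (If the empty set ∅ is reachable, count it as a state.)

4

Start state of the DFA: {p} (ε-closure of the NFA start).
{p} --a--> {p, q, s}  [new]
{p} --b--> {p, q}  [new]
{p, q, s} --a--> {p, q, r, s}  [new]
{p, q, s} --b--> {p, q, r, s}  [seen]
{p, q} --a--> {p, q, r, s}  [seen]
{p, q} --b--> {p, q, s}  [seen]
{p, q, r, s} --a--> {p, q, r, s}  [seen]
{p, q, r, s} --b--> {p, q, r, s}  [seen]
Reachable DFA states: {p}, {p, q, s}, {p, q}, {p, q, r, s}.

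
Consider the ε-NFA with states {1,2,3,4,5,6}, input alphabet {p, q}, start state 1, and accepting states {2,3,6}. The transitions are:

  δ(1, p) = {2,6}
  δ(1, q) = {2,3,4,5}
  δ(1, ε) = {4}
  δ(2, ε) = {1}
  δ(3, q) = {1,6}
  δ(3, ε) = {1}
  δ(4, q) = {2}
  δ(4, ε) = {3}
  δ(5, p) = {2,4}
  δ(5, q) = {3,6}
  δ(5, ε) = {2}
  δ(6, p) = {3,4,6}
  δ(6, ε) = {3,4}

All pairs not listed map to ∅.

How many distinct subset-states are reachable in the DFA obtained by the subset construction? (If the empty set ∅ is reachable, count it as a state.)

3

Start state of the DFA: {1,3,4} (ε-closure of the NFA start).
{1,3,4} --p--> {1,2,3,4,6}  [new]
{1,3,4} --q--> {1,2,3,4,5,6}  [new]
{1,2,3,4,6} --p--> {1,2,3,4,6}  [seen]
{1,2,3,4,6} --q--> {1,2,3,4,5,6}  [seen]
{1,2,3,4,5,6} --p--> {1,2,3,4,6}  [seen]
{1,2,3,4,5,6} --q--> {1,2,3,4,5,6}  [seen]
Reachable DFA states: {1,3,4}, {1,2,3,4,6}, {1,2,3,4,5,6}.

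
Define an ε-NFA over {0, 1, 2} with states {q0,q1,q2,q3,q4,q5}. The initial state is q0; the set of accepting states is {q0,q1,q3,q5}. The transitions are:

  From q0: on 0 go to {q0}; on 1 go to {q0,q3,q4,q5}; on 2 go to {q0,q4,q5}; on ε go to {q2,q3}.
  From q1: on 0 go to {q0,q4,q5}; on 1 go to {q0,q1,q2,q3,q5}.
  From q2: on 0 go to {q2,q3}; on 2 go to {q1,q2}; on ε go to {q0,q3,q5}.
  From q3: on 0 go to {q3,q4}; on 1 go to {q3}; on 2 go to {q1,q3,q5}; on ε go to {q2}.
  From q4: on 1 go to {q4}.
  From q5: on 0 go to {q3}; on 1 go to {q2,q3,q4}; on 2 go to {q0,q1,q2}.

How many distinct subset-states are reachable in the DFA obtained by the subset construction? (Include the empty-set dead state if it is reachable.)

3

Start state of the DFA: {q0,q2,q3,q5} (ε-closure of the NFA start).
{q0,q2,q3,q5} --0--> {q0,q2,q3,q4,q5}  [new]
{q0,q2,q3,q5} --1--> {q0,q2,q3,q4,q5}  [seen]
{q0,q2,q3,q5} --2--> {q0,q1,q2,q3,q4,q5}  [new]
{q0,q2,q3,q4,q5} --0--> {q0,q2,q3,q4,q5}  [seen]
{q0,q2,q3,q4,q5} --1--> {q0,q2,q3,q4,q5}  [seen]
{q0,q2,q3,q4,q5} --2--> {q0,q1,q2,q3,q4,q5}  [seen]
{q0,q1,q2,q3,q4,q5} --0--> {q0,q2,q3,q4,q5}  [seen]
{q0,q1,q2,q3,q4,q5} --1--> {q0,q1,q2,q3,q4,q5}  [seen]
{q0,q1,q2,q3,q4,q5} --2--> {q0,q1,q2,q3,q4,q5}  [seen]
Reachable DFA states: {q0,q2,q3,q5}, {q0,q2,q3,q4,q5}, {q0,q1,q2,q3,q4,q5}.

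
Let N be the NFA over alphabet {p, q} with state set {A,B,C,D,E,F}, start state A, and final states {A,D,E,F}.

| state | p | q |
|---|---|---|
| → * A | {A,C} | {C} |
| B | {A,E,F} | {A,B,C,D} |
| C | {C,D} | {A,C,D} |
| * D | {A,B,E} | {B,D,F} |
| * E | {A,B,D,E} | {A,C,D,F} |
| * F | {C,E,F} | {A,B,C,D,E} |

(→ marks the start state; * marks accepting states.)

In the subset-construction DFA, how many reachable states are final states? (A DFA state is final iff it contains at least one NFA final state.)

Start state of the DFA: {A}.
{A} --p--> {A,C}  [new]
{A} --q--> {C}  [new]
{A,C} --p--> {A,C,D}  [new]
{A,C} --q--> {A,C,D}  [seen]
{C} --p--> {C,D}  [new]
{C} --q--> {A,C,D}  [seen]
{A,C,D} --p--> {A,B,C,D,E}  [new]
{A,C,D} --q--> {A,B,C,D,F}  [new]
{C,D} --p--> {A,B,C,D,E}  [seen]
{C,D} --q--> {A,B,C,D,F}  [seen]
{A,B,C,D,E} --p--> {A,B,C,D,E,F}  [new]
{A,B,C,D,E} --q--> {A,B,C,D,F}  [seen]
{A,B,C,D,F} --p--> {A,B,C,D,E,F}  [seen]
{A,B,C,D,F} --q--> {A,B,C,D,E,F}  [seen]
{A,B,C,D,E,F} --p--> {A,B,C,D,E,F}  [seen]
{A,B,C,D,E,F} --q--> {A,B,C,D,E,F}  [seen]
Reachable DFA states: {A}, {A,C}, {C}, {A,C,D}, {C,D}, {A,B,C,D,E}, {A,B,C,D,F}, {A,B,C,D,E,F}.
Accepting DFA states (contain an NFA accepting state): {A}, {A,C}, {A,C,D}, {C,D}, {A,B,C,D,E}, {A,B,C,D,F}, {A,B,C,D,E,F}.

7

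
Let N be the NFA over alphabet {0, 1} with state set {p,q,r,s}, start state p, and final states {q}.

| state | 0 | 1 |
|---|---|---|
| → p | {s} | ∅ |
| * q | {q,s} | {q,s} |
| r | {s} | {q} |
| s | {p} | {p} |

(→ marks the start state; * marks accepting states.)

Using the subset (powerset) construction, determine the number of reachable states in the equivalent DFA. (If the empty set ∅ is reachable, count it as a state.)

3

Start state of the DFA: {p}.
{p} --0--> {s}  [new]
{p} --1--> ∅  [new]
{s} --0--> {p}  [seen]
{s} --1--> {p}  [seen]
∅ --0--> ∅  [seen]
∅ --1--> ∅  [seen]
Reachable DFA states: {p}, {s}, ∅.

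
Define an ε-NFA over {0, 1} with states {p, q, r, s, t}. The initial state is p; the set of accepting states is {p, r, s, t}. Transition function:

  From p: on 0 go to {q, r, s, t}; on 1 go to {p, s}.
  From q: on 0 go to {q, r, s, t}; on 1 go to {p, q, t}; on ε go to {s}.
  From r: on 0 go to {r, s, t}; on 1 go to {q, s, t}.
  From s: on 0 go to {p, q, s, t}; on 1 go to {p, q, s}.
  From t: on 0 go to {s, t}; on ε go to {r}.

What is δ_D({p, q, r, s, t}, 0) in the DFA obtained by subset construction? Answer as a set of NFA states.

δ(p,0) = {q, r, s, t}; δ(q,0) = {q, r, s, t}; δ(r,0) = {r, s, t}; δ(s,0) = {p, q, s, t}; δ(t,0) = {s, t}.
Union: {p, q, r, s, t}.

{p, q, r, s, t}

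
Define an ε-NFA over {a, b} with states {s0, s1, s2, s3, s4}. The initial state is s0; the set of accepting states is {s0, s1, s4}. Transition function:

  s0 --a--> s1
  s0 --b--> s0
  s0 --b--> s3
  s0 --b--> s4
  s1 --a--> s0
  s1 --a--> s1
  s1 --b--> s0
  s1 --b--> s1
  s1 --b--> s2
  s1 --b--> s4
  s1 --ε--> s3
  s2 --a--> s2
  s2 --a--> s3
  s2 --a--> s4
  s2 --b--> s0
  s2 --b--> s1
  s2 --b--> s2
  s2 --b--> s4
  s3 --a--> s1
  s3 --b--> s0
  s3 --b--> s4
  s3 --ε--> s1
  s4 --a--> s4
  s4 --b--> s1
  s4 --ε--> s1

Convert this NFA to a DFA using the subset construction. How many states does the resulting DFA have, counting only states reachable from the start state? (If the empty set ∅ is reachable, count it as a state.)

Start state of the DFA: {s0} (ε-closure of the NFA start).
{s0} --a--> {s1, s3}  [new]
{s0} --b--> {s0, s1, s3, s4}  [new]
{s1, s3} --a--> {s0, s1, s3}  [new]
{s1, s3} --b--> {s0, s1, s2, s3, s4}  [new]
{s0, s1, s3, s4} --a--> {s0, s1, s3, s4}  [seen]
{s0, s1, s3, s4} --b--> {s0, s1, s2, s3, s4}  [seen]
{s0, s1, s3} --a--> {s0, s1, s3}  [seen]
{s0, s1, s3} --b--> {s0, s1, s2, s3, s4}  [seen]
{s0, s1, s2, s3, s4} --a--> {s0, s1, s2, s3, s4}  [seen]
{s0, s1, s2, s3, s4} --b--> {s0, s1, s2, s3, s4}  [seen]
Reachable DFA states: {s0}, {s1, s3}, {s0, s1, s3, s4}, {s0, s1, s3}, {s0, s1, s2, s3, s4}.

5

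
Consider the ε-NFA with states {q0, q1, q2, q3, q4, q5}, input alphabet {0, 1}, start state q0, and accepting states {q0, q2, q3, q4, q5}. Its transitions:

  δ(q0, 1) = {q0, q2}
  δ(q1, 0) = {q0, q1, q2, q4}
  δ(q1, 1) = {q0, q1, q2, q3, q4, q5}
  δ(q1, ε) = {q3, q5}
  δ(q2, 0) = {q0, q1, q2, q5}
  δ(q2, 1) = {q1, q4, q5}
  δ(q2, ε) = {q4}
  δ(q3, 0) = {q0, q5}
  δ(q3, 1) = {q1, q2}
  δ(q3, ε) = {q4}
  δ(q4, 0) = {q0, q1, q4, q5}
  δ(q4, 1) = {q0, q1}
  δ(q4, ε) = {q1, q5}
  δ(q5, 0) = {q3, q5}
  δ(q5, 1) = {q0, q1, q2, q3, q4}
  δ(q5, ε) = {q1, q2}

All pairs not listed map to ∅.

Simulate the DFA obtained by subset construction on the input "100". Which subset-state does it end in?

{q0, q1, q2, q3, q4, q5}

Start: {q0}.
δ(q0,1) = {q0, q2}.
Union: {q0, q2}.
ε-closure gives {q0, q1, q2, q3, q4, q5}.
After 1: {q0, q1, q2, q3, q4, q5}.
δ(q0,0) = ∅; δ(q1,0) = {q0, q1, q2, q4}; δ(q2,0) = {q0, q1, q2, q5}; δ(q3,0) = {q0, q5}; δ(q4,0) = {q0, q1, q4, q5}; δ(q5,0) = {q3, q5}.
Union: {q0, q1, q2, q3, q4, q5}.
After 0: {q0, q1, q2, q3, q4, q5}.
δ(q0,0) = ∅; δ(q1,0) = {q0, q1, q2, q4}; δ(q2,0) = {q0, q1, q2, q5}; δ(q3,0) = {q0, q5}; δ(q4,0) = {q0, q1, q4, q5}; δ(q5,0) = {q3, q5}.
Union: {q0, q1, q2, q3, q4, q5}.
After 0: {q0, q1, q2, q3, q4, q5}.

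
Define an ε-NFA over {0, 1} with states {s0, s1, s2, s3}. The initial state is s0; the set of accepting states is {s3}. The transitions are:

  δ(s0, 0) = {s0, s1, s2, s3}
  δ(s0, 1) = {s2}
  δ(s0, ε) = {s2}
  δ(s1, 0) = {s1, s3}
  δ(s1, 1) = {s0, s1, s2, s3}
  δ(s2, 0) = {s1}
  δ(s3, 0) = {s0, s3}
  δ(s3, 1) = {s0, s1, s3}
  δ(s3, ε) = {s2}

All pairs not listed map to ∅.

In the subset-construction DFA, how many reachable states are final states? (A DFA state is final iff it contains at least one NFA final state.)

Start state of the DFA: {s0, s2} (ε-closure of the NFA start).
{s0, s2} --0--> {s0, s1, s2, s3}  [new]
{s0, s2} --1--> {s2}  [new]
{s0, s1, s2, s3} --0--> {s0, s1, s2, s3}  [seen]
{s0, s1, s2, s3} --1--> {s0, s1, s2, s3}  [seen]
{s2} --0--> {s1}  [new]
{s2} --1--> ∅  [new]
{s1} --0--> {s1, s2, s3}  [new]
{s1} --1--> {s0, s1, s2, s3}  [seen]
∅ --0--> ∅  [seen]
∅ --1--> ∅  [seen]
{s1, s2, s3} --0--> {s0, s1, s2, s3}  [seen]
{s1, s2, s3} --1--> {s0, s1, s2, s3}  [seen]
Reachable DFA states: {s0, s2}, {s0, s1, s2, s3}, {s2}, {s1}, ∅, {s1, s2, s3}.
Accepting DFA states (contain an NFA accepting state): {s0, s1, s2, s3}, {s1, s2, s3}.

2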